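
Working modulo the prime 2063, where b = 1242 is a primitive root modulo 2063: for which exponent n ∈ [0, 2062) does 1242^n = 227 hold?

Baby-step giant-step with m = ceil(sqrt(2062)) = 46.
Baby table (1242^j mod 2063 for j=0..45):
  0:1  1:1242  2:1503  3:1774  4:24  5:926  6:1001  7:1316
  8:576  9:1594  10:1331  11:639  12:1446  13:1122  14:999  15:895
  16:1696  17:109  18:1283  19:850  20:1507  21:553  22:1910  23:1833
  24:1097  25:894  26:454  27:669  28:1572  29:826  30:581  31:1615
  32:594  33:1257  34:1566  35:1626  36:1878  37:1286  38:450  39:1890
  40:1749  41:1982  42:485  43:2037  44:716  45:119
Giant step factor: 1242^(-46) ≡ 970 (mod 2063).
Scan 227·970^i mod 2063 for i = 0, 1, …:
  i=0: 227   i=1: 1512   i=2: 1910
Match at i=2, j=22: n = 2·46 + 22 = 114.

114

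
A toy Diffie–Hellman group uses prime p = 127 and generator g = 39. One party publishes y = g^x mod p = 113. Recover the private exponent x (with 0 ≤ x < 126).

122

Baby-step giant-step with m = ceil(sqrt(126)) = 12.
Baby table (39^j mod 127 for j=0..11):
  0:1  1:39  2:124  3:10  4:9  5:97  6:100  7:90
  8:81  9:111  10:11  11:48
Giant step factor: 39^(-12) ≡ 50 (mod 127).
Scan 113·50^i mod 127 for i = 0, 1, …:
  i=0: 113   i=1: 62   i=2: 52   i=3: 60
  i=4: 79   i=5: 13   i=6: 15   i=7: 115
  i=8: 35   i=9: 99   i=10: 124
Match at i=10, j=2: x = 10·12 + 2 = 122.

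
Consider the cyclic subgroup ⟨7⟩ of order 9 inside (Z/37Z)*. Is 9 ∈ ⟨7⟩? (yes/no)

yes

⟨7⟩ has order 9; its elements mod 37 are {1, 7, 9, 10, 12, 16, 26, 33, 34}.
9 is in this set.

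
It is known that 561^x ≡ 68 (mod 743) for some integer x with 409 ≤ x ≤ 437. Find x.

427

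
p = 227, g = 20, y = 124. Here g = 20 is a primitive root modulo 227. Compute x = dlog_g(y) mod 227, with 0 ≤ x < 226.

137

Baby-step giant-step with m = ceil(sqrt(226)) = 16.
Baby table (20^j mod 227 for j=0..15):
  0:1  1:20  2:173  3:55  4:192  5:208  6:74  7:118
  8:90  9:211  10:134  11:183  12:28  13:106  14:77  15:178
Giant step factor: 20^(-16) ≡ 186 (mod 227).
Scan 124·186^i mod 227 for i = 0, 1, …:
  i=0: 124   i=1: 137   i=2: 58   i=3: 119
  i=4: 115   i=5: 52   i=6: 138   i=7: 17
  i=8: 211
Match at i=8, j=9: x = 8·16 + 9 = 137.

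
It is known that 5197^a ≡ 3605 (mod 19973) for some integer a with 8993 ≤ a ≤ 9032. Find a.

Compute 5197^8993 mod 19973 = 3259, then multiply by 5197 repeatedly:
  5197^8993=3259  5197^8994=19892  5197^8995=18449  5197^8996=9053  5197^8997=12026
  5197^8998=3605
Found 3605 at exponent 8998.

8998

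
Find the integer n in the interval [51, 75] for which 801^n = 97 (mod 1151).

63

Compute 801^51 mod 1151 = 104, then multiply by 801 repeatedly:
  801^51=104  801^52=432  801^53=732  801^54=473  801^55=194
  801^56=9  801^57=303  801^58=993  801^59=52  801^60=216
  801^61=366  801^62=812  801^63=97
Found 97 at exponent 63.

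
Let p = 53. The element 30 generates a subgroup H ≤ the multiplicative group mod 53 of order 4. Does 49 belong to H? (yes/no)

no

⟨30⟩ has order 4; its elements mod 53 are {1, 23, 30, 52}.
49 is not in this set.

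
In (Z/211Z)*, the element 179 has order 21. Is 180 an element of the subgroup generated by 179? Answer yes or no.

180 ∈ ⟨179⟩ iff 180^21 ≡ 1 (mod 211), since |⟨179⟩| = 21.
180^21 mod 211 = 1.
Since 1 = 1, 180 lies in the subgroup.

yes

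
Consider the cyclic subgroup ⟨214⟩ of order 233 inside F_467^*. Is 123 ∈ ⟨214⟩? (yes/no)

yes

123 ∈ ⟨214⟩ iff 123^233 ≡ 1 (mod 467), since |⟨214⟩| = 233.
123^233 mod 467 = 1.
Since 1 = 1, 123 lies in the subgroup.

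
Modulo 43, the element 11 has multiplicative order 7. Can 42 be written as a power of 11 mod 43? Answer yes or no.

⟨11⟩ has order 7; its elements mod 43 are {1, 4, 11, 16, 21, 35, 41}.
42 is not in this set.

no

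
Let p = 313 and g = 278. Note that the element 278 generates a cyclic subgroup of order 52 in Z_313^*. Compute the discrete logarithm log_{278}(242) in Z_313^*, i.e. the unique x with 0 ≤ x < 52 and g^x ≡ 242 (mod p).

Baby-step giant-step with m = ceil(sqrt(52)) = 8.
Baby table (278^j mod 313 for j=0..7):
  0:1  1:278  2:286  3:6  4:103  5:151  6:36  7:305
Giant step factor: 278^(-8) ≡ 294 (mod 313).
Scan 242·294^i mod 313 for i = 0, 1, …:
  i=0: 242   i=1: 97   i=2: 35   i=3: 274
  i=4: 115   i=5: 6
Match at i=5, j=3: x = 5·8 + 3 = 43.

43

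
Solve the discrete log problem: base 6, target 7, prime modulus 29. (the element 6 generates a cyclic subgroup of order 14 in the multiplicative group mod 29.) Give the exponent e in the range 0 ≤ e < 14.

Successive powers of 6 modulo 29:
  6^0=1  6^1=6  6^2=7
So 6^2 ≡ 7 (mod 29), giving e = 2.

2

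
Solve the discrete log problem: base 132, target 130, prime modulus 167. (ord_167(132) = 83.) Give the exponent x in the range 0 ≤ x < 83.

4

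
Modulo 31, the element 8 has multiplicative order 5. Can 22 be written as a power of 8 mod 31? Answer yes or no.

no

⟨8⟩ has order 5; its elements mod 31 are {1, 2, 4, 8, 16}.
22 is not in this set.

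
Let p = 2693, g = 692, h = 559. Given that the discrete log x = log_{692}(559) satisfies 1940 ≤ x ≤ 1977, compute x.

Compute 692^1940 mod 2693 = 2554, then multiply by 692 repeatedly:
  692^1940=2554  692^1941=760  692^1942=785  692^1943=1927  692^1944=449
  692^1945=1013  692^1946=816  692^1947=1835  692^1948=1417  692^1949=312
  692^1950=464  692^1951=621  692^1952=1545  692^1953=19  692^1954=2376
  692^1955=1462  692^1956=1829  692^1957=2651  692^1958=559
Found 559 at exponent 1958.

1958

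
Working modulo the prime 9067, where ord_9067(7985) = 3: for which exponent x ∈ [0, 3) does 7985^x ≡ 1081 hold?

2

Successive powers of 7985 modulo 9067:
  7985^0=1  7985^1=7985  7985^2=1081
So 7985^2 ≡ 1081 (mod 9067), giving x = 2.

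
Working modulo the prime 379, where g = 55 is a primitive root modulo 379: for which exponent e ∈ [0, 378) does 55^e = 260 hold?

Baby-step giant-step with m = ceil(sqrt(378)) = 20.
Baby table (55^j mod 379 for j=0..19):
  0:1  1:55  2:372  3:373  4:49  5:42  6:36  7:85
  8:127  9:163  10:248  11:375  12:159  13:28  14:24  15:183
  16:211  17:235  18:39  19:250
Giant step factor: 55^(-20) ≡ 118 (mod 379).
Scan 260·118^i mod 379 for i = 0, 1, …:
  i=0: 260   i=1: 360   i=2: 32   i=3: 365
  i=4: 243   i=5: 249   i=6: 199   i=7: 363
  i=8: 7   i=9: 68     …   i=16: 334
  i=17: 375
Match at i=17, j=11: e = 17·20 + 11 = 351.

351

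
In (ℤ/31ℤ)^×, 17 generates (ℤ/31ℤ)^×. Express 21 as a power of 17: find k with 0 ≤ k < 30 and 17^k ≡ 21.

Successive powers of 17 modulo 31:
  17^0=1  17^1=17  17^2=10  17^3=15  17^4=7  17^5=26
  17^6=8  17^7=12  17^8=18  17^9=27  17^10=25  17^11=22
  17^12=2  17^13=3  17^14=20  17^15=30  17^16=14  17^17=21
So 17^17 ≡ 21 (mod 31), giving k = 17.

17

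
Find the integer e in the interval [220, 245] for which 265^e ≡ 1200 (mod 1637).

241

Compute 265^220 mod 1637 = 1327, then multiply by 265 repeatedly:
  265^220=1327  265^221=1337  265^222=713  265^223=690  265^224=1143
  265^225=50  265^226=154  265^227=1522  265^228=628  265^229=1083
  265^230=520  265^231=292  265^232=441  265^233=638  265^234=459
  265^235=497  265^236=745  265^237=985  265^238=742  265^239=190
  265^240=1240  265^241=1200
Found 1200 at exponent 241.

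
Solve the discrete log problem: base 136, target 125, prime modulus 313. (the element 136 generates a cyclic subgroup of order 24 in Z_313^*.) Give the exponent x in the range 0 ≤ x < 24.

Successive powers of 136 modulo 313:
  136^0=1  136^1=136  136^2=29  136^3=188  136^4=215  136^5=131
  136^6=288  136^7=43  136^8=214  136^9=308  136^10=259  136^11=168
  136^12=312  136^13=177  136^14=284  136^15=125
So 136^15 ≡ 125 (mod 313), giving x = 15.

15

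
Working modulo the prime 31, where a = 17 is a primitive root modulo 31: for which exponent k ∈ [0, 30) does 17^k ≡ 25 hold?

10

Successive powers of 17 modulo 31:
  17^0=1  17^1=17  17^2=10  17^3=15  17^4=7  17^5=26
  17^6=8  17^7=12  17^8=18  17^9=27  17^10=25
So 17^10 ≡ 25 (mod 31), giving k = 10.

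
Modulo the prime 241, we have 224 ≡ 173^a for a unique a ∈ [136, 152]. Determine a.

141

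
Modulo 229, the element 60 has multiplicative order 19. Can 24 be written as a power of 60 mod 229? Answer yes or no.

⟨60⟩ has order 19; its elements mod 229 are {1, 16, 17, 27, 42, 43, 44, 53, 57, 60, 61, 104, 121, 161, 165, 203, 214, 218, 225}.
24 is not in this set.

no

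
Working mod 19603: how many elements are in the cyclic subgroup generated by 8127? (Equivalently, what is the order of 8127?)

The order of 8127 must divide p − 1 = 19602 = 2 · 3^4 · 11^2.
Divisors: 1, 2, 3, 6, 9, 11, 18, 22, 27, 33, 54, 66, 81, 99, 121, 162, 198, 242, 297, 363, 594, 726, 891, 1089, 1782, 2178, 3267, 6534, 9801, 19602.
Check each in increasing order: 8127^1 ≡ 8127;  8127^2 ≡ 5622;  8127^3 ≡ 15004;  8127^6 ≡ 18767;  8127^9 ≡ 2576;  8127^11 ≡ 15258;  8127^18 ≡ 9962;  8127^22 ≡ 1336;  8127^27 ≡ 1785;  8127^33 ≡ 17171;  8127^54 ≡ 10539;  8127^66 ≡ 14121;  8127^81 ≡ 12838;  8127^99 ≡ 2184;  8127^121 ≡ 16580;  8127^162 ≡ 11823;  8127^198 ≡ 6327;  8127^242 ≡ 3531;  8127^297 ≡ 17656;  8127^363 ≡ 9422;  8127^594 ≡ 7430;  8127^726 ≡ 11700;  8127^891 ≡ 804;  8127^1089 ≡ 9731;  8127^1782 ≡ 19120;  8127^2178 ≡ 9871;  8127^3267 ≡ 1.
Smallest exponent giving 1 is 3267.

3267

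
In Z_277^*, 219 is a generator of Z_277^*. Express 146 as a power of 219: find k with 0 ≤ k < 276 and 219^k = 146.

210

Baby-step giant-step with m = ceil(sqrt(276)) = 17.
Baby table (219^j mod 277 for j=0..16):
  0:1  1:219  2:40  3:173  4:215  5:272  6:13  7:77
  8:243  9:33  10:25  11:212  12:169  13:170  14:112  15:152
  16:48
Giant step factor: 219^(-17) ≡ 178 (mod 277).
Scan 146·178^i mod 277 for i = 0, 1, …:
  i=0: 146   i=1: 227   i=2: 241   i=3: 240
  i=4: 62   i=5: 233   i=6: 201   i=7: 45
  i=8: 254   i=9: 61   i=10: 55   i=11: 95
  i=12: 13
Match at i=12, j=6: k = 12·17 + 6 = 210.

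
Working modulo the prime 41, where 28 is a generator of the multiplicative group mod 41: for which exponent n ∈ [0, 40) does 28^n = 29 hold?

37

Successive powers of 28 modulo 41:
  28^0=1  28^1=28  28^2=5  28^3=17  28^4=25  28^5=3
  28^6=2  28^7=15  28^8=10  28^9=34  28^10=9  28^11=6
  28^12=4  28^13=30  28^14=20  28^15=27  28^16=18  28^17=12
  28^18=8  28^19=19  28^20=40  28^21=13  28^22=36  28^23=24
  28^24=16  28^25=38  28^26=39  28^27=26  28^28=31  28^29=7
  28^30=32  28^31=35  28^32=37  28^33=11  28^34=21  28^35=14
  28^36=23  28^37=29
So 28^37 ≡ 29 (mod 41), giving n = 37.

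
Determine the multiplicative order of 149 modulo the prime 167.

166

The order of 149 must divide p − 1 = 166 = 2 · 83.
Divisors: 1, 2, 83, 166.
Check each in increasing order: 149^1 ≡ 149;  149^2 ≡ 157;  149^83 ≡ 166;  149^166 ≡ 1.
Smallest exponent giving 1 is 166.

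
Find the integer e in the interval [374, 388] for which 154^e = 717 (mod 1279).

377

Compute 154^374 mod 1279 = 371, then multiply by 154 repeatedly:
  154^374=371  154^375=858  154^376=395  154^377=717
Found 717 at exponent 377.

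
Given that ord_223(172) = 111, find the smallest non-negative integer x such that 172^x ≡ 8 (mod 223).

Baby-step giant-step with m = ceil(sqrt(111)) = 11.
Baby table (172^j mod 223 for j=0..10):
  0:1  1:172  2:148  3:34  4:50  5:126  6:41  7:139
  8:47  9:56  10:43
Giant step factor: 172^(-11) ≡ 217 (mod 223).
Scan 8·217^i mod 223 for i = 0, 1, …:
  i=0: 8   i=1: 175   i=2: 65   i=3: 56
Match at i=3, j=9: x = 3·11 + 9 = 42.

42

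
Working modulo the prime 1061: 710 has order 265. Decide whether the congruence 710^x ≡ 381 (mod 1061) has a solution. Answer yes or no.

yes

381 ∈ ⟨710⟩ iff 381^265 ≡ 1 (mod 1061), since |⟨710⟩| = 265.
381^265 mod 1061 = 1.
Since 1 = 1, 381 lies in the subgroup.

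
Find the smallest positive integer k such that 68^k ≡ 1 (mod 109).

12

The order of 68 must divide p − 1 = 108 = 2^2 · 3^3.
Divisors: 1, 2, 3, 4, 6, 9, 12, 18, 27, 36, 54, 108.
Check each in increasing order: 68^1 ≡ 68;  68^2 ≡ 46;  68^3 ≡ 76;  68^4 ≡ 45;  68^6 ≡ 108;  68^9 ≡ 33;  68^12 ≡ 1.
Smallest exponent giving 1 is 12.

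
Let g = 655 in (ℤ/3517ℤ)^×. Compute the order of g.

1758

The order of 655 must divide p − 1 = 3516 = 2^2 · 3 · 293.
Divisors: 1, 2, 3, 4, 6, 12, 293, 586, 879, 1172, 1758, 3516.
Check each in increasing order: 655^1 ≡ 655;  655^2 ≡ 3468;  655^3 ≡ 3075;  655^4 ≡ 2401;  655^6 ≡ 1929;  655^12 ≡ 55;  655^293 ≡ 3259;  655^586 ≡ 3258;  655^879 ≡ 3516;  655^1172 ≡ 258;  655^1758 ≡ 1.
Smallest exponent giving 1 is 1758.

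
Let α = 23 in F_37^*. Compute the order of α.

The order of 23 must divide p − 1 = 36 = 2^2 · 3^2.
Divisors: 1, 2, 3, 4, 6, 9, 12, 18, 36.
Check each in increasing order: 23^1 ≡ 23;  23^2 ≡ 11;  23^3 ≡ 31;  23^4 ≡ 10;  23^6 ≡ 36;  23^9 ≡ 6;  23^12 ≡ 1.
Smallest exponent giving 1 is 12.

12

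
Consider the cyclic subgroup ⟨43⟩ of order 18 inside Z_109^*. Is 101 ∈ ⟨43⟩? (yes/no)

101 ∈ ⟨43⟩ iff 101^18 ≡ 1 (mod 109), since |⟨43⟩| = 18.
101^18 mod 109 = 108.
Since 108 ≠ 1, 101 does not lie in the subgroup.

no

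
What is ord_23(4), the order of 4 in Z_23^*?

The order of 4 must divide p − 1 = 22 = 2 · 11.
Divisors: 1, 2, 11, 22.
Check each in increasing order: 4^1 ≡ 4;  4^2 ≡ 16;  4^11 ≡ 1.
Smallest exponent giving 1 is 11.

11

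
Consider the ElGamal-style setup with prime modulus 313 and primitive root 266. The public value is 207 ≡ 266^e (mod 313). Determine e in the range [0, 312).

67

Baby-step giant-step with m = ceil(sqrt(312)) = 18.
Baby table (266^j mod 313 for j=0..17):
  0:1  1:266  2:18  3:93  4:11  5:109  6:198  7:84
  8:121  9:260  10:300  11:298  12:79  13:43  14:170  15:148
  16:243  17:160
Giant step factor: 266^(-18) ≡ 39 (mod 313).
Scan 207·39^i mod 313 for i = 0, 1, …:
  i=0: 207   i=1: 248   i=2: 282   i=3: 43
Match at i=3, j=13: e = 3·18 + 13 = 67.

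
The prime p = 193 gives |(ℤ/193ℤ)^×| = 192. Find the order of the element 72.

32

The order of 72 must divide p − 1 = 192 = 2^6 · 3.
Divisors: 1, 2, 3, 4, 6, 8, 12, 16, 24, 32, 48, 64, 96, 192.
Check each in increasing order: 72^1 ≡ 72;  72^2 ≡ 166;  72^3 ≡ 179;  72^4 ≡ 150;  72^6 ≡ 3;  72^8 ≡ 112;  72^12 ≡ 9;  72^16 ≡ 192;  72^24 ≡ 81;  72^32 ≡ 1.
Smallest exponent giving 1 is 32.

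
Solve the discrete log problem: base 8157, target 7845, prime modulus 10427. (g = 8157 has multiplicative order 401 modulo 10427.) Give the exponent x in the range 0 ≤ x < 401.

59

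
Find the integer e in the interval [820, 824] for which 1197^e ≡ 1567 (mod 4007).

Compute 1197^820 mod 4007 = 1855, then multiply by 1197 repeatedly:
  1197^820=1855  1197^821=557  1197^822=1567
Found 1567 at exponent 822.

822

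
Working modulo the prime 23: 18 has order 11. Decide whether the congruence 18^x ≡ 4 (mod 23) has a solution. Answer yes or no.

⟨18⟩ has order 11; its elements mod 23 are {1, 2, 3, 4, 6, 8, 9, 12, 13, 16, 18}.
4 is in this set.

yes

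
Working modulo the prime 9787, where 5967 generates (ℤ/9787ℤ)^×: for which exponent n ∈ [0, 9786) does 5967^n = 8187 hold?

Baby-step giant-step with m = ceil(sqrt(9786)) = 99.
Baby table (5967^j mod 9787 for j=0..98):
  0:1  1:5967  2:9770  3:6218  4:289  5:1951  6:4874  7:5981
  8:5225  9:5980  10:9045  11:5997  12:2827  13:5708  14:876  15:834
  16:4682  17:5396  18:8489  19:6138  20:2492  21:3311  22:6571  23:2435
  24:5737  25:7540  26:341  27:8838  28:3990  29:6346  30:679  31:9562
  32:8031  33:3825  34:491  35:3484  36:1440  37:9281  38:4881  39:8602
  40:5106  41:571  42:1281  43:80  44:7584  45:8427  46:8090  47:3546
  48:9275  49:8227  50:8704  51:6946  52:8624  53:9149  54:197  55:1059
  56:6438  57:1571  58:7998  59:2654  60:1052  61:3817  62:1690  63:3620
  64:631  65:6969  66:8847  67:8758  68:6193  69:7706  70:2376  71:6016
  72:8543  73:5385  74:1574  75:6325  76:2603  77:132  78:4684  79:7543
  80:8455  81:8787  82:3070  83:7213  84:6532  85:4610  86:6400  87:9713
  88:8644  89:1258  90:9644  91:7975  92:2431  93:1443  94:7608  95:4830
  96:7682  97:5973  98:6424
Giant step factor: 5967^(-99) ≡ 1397 (mod 9787).
Scan 8187·1397^i mod 9787 for i = 0, 1, …:
  i=0: 8187   i=1: 6023   i=2: 7098   i=3: 1675
  i=4: 882   i=5: 8779   i=6: 1152   i=7: 4276
  i=8: 3502   i=9: 8581     …   i=38: 2713
  i=39: 2492
Match at i=39, j=20: n = 39·99 + 20 = 3881.

3881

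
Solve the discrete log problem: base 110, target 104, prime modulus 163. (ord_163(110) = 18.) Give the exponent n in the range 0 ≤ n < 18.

6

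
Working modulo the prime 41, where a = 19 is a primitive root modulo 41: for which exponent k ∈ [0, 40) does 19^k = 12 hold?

3

Successive powers of 19 modulo 41:
  19^0=1  19^1=19  19^2=33  19^3=12
So 19^3 ≡ 12 (mod 41), giving k = 3.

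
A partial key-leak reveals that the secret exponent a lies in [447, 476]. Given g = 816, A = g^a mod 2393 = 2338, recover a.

468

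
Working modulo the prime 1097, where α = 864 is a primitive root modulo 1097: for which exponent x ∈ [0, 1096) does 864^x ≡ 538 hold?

Baby-step giant-step with m = ceil(sqrt(1096)) = 34.
Baby table (864^j mod 1097 for j=0..33):
  0:1  1:864  2:536  3:170  4:979  5:69  6:378  7:783
  8:760  9:634  10:373  11:851  12:274  13:881  14:963  15:506
  16:578  17:257  18:454  19:627  20:907  21:390  22:181  23:610
  24:480  25:54  26:582  27:422  28:404  29:210  30:435  31:666
  32:596  33:451
Giant step factor: 864^(-34) ≡ 800 (mod 1097).
Scan 538·800^i mod 1097 for i = 0, 1, …:
  i=0: 538   i=1: 376   i=2: 222   i=3: 983
  i=4: 948   i=5: 373
Match at i=5, j=10: x = 5·34 + 10 = 180.

180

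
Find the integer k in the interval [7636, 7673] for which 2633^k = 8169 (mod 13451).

7647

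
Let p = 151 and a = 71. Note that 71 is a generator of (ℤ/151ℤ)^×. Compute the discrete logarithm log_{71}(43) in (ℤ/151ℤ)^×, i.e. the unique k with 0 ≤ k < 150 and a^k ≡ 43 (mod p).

Baby-step giant-step with m = ceil(sqrt(150)) = 13.
Baby table (71^j mod 151 for j=0..12):
  0:1  1:71  2:58  3:41  4:42  5:113  6:20  7:61
  8:103  9:65  10:85  11:146  12:98
Giant step factor: 71^(-13) ≡ 63 (mod 151).
Scan 43·63^i mod 151 for i = 0, 1, …:
  i=0: 43   i=1: 142   i=2: 37   i=3: 66
  i=4: 81   i=5: 120   i=6: 10   i=7: 26
  i=8: 128   i=9: 61
Match at i=9, j=7: k = 9·13 + 7 = 124.

124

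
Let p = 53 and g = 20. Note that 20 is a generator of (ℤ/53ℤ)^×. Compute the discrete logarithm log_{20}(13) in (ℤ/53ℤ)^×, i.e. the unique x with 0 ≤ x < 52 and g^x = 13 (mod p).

44

Baby-step giant-step with m = ceil(sqrt(52)) = 8.
Baby table (20^j mod 53 for j=0..7):
  0:1  1:20  2:29  3:50  4:46  5:19  6:9  7:21
Giant step factor: 20^(-8) ≡ 13 (mod 53).
Scan 13·13^i mod 53 for i = 0, 1, …:
  i=0: 13   i=1: 10   i=2: 24   i=3: 47
  i=4: 28   i=5: 46
Match at i=5, j=4: x = 5·8 + 4 = 44.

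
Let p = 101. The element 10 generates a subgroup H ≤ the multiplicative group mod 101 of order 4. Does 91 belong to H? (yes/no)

⟨10⟩ has order 4; its elements mod 101 are {1, 10, 91, 100}.
91 is in this set.

yes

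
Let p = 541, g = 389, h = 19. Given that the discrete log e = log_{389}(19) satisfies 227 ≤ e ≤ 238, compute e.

Compute 389^227 mod 541 = 280, then multiply by 389 repeatedly:
  389^227=280  389^228=179  389^229=383  389^230=212  389^231=236
  389^232=375  389^233=346  389^234=426  389^235=168  389^236=432
  389^237=338  389^238=19
Found 19 at exponent 238.

238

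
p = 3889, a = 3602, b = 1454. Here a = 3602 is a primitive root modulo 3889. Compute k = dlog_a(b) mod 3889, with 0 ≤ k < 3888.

3216

Baby-step giant-step with m = ceil(sqrt(3888)) = 63.
Baby table (3602^j mod 3889 for j=0..62):
  0:1  1:3602  2:700  3:1328  4:3875  5:129  6:1867  7:853
  8:196  9:2083  10:1085  11:3614  12:1145  13:1950  14:366  15:3850
  16:3415  17:3812  18:2654  19:546  20:2747  21:1078  22:1734  23:134
  24:432  25:464  26:2947  27:2013  28:1730  29:1282  30:1521  31:2930
  32:3003  33:1497  34:2040  35:1759  36:737  37:2376  38:2552  39:2597
  40:1349  41:1737  42:3162  43:2532  44:559  45:2905  46:2400  47:3442
  48:3841  49:2109  50:1401  51:2369  52:672  53:1586  54:3720  55:1835
  56:2259  57:1130  58:2366  59:1533  60:3375  61:3625  62:1877
Giant step factor: 3602^(-63) ≡ 2092 (mod 3889).
Scan 1454·2092^i mod 3889 for i = 0, 1, …:
  i=0: 1454   i=1: 570   i=2: 2406   i=3: 986
  i=4: 1542   i=5: 1883   i=6: 3568   i=7: 1265
  i=8: 1860   i=9: 2120     …   i=50: 945
  i=51: 1328
Match at i=51, j=3: k = 51·63 + 3 = 3216.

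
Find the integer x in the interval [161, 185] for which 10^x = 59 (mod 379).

Compute 10^161 mod 379 = 202, then multiply by 10 repeatedly:
  10^161=202  10^162=125  10^163=113  10^164=372  10^165=309
  10^166=58  10^167=201  10^168=115  10^169=13  10^170=130
  10^171=163  10^172=114  10^173=3  10^174=30  10^175=300
  10^176=347  10^177=59
Found 59 at exponent 177.

177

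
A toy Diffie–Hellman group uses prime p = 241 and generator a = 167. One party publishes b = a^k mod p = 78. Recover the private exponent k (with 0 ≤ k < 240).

13

Successive powers of 167 modulo 241:
  167^0=1  167^1=167  167^2=174  167^3=138  167^4=151  167^5=153
  167^6=5  167^7=112  167^8=147  167^9=208  167^10=32  167^11=42
  167^12=25  167^13=78
So 167^13 ≡ 78 (mod 241), giving k = 13.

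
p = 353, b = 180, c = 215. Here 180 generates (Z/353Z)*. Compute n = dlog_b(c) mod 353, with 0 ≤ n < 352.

325

Baby-step giant-step with m = ceil(sqrt(352)) = 19.
Baby table (180^j mod 353 for j=0..18):
  0:1  1:180  2:277  3:87  4:128  5:95  6:156  7:193
  8:146  9:158  10:200  11:347  12:332  13:103  14:184  15:291
  16:136  17:123  18:254
Giant step factor: 180^(-19) ≡ 326 (mod 353).
Scan 215·326^i mod 353 for i = 0, 1, …:
  i=0: 215   i=1: 196   i=2: 3   i=3: 272
  i=4: 69   i=5: 255   i=6: 175   i=7: 217
  i=8: 142   i=9: 49     …   i=16: 212
  i=17: 277
Match at i=17, j=2: n = 17·19 + 2 = 325.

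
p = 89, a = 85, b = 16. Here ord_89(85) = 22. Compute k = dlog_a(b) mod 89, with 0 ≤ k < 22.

Successive powers of 85 modulo 89:
  85^0=1  85^1=85  85^2=16
So 85^2 ≡ 16 (mod 89), giving k = 2.

2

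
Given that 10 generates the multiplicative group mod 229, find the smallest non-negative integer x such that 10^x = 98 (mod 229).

Baby-step giant-step with m = ceil(sqrt(228)) = 16.
Baby table (10^j mod 229 for j=0..15):
  0:1  1:10  2:100  3:84  4:153  5:156  6:186  7:28
  8:51  9:52  10:62  11:162  12:17  13:170  14:97  15:54
Giant step factor: 10^(-16) ≡ 81 (mod 229).
Scan 98·81^i mod 229 for i = 0, 1, …:
  i=0: 98   i=1: 152   i=2: 175   i=3: 206
  i=4: 198   i=5: 8   i=6: 190   i=7: 47
  i=8: 143   i=9: 133   i=10: 10
Match at i=10, j=1: x = 10·16 + 1 = 161.

161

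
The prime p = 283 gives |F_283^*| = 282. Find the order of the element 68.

282

The order of 68 must divide p − 1 = 282 = 2 · 3 · 47.
Divisors: 1, 2, 3, 6, 47, 94, 141, 282.
Check each in increasing order: 68^1 ≡ 68;  68^2 ≡ 96;  68^3 ≡ 19;  68^6 ≡ 78;  68^47 ≡ 45;  68^94 ≡ 44;  68^141 ≡ 282;  68^282 ≡ 1.
Smallest exponent giving 1 is 282.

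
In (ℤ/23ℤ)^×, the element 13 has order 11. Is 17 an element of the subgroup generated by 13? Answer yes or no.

⟨13⟩ has order 11; its elements mod 23 are {1, 2, 3, 4, 6, 8, 9, 12, 13, 16, 18}.
17 is not in this set.

no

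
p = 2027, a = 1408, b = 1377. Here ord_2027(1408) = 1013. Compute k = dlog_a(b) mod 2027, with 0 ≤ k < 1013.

597

Baby-step giant-step with m = ceil(sqrt(1013)) = 32.
Baby table (1408^j mod 2027 for j=0..31):
  0:1  1:1408  2:58  3:584  4:1337  5:1440  6:520  7:413
  8:1782  9:1657  10:2006  11:837  12:809  13:1925  14:301  15:165
  16:1242  17:1462  18:1091  19:1689  20:441  21:666  22:1254  23:115
  24:1787  25:589  26:269  27:1730  28:1413  29:1017  30:874  31:203
Giant step factor: 1408^(-32) ≡ 477 (mod 2027).
Scan 1377·477^i mod 2027 for i = 0, 1, …:
  i=0: 1377   i=1: 81   i=2: 124   i=3: 365
  i=4: 1810   i=5: 1895   i=6: 1900   i=7: 231
  i=8: 729   i=9: 1116     …   i=17: 1187
  i=18: 666
Match at i=18, j=21: k = 18·32 + 21 = 597.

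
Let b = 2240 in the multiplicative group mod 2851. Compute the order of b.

30

The order of 2240 must divide p − 1 = 2850 = 2 · 3 · 5^2 · 19.
Divisors: 1, 2, 3, 5, 6, 10, 15, 19, 25, 30, 38, 50, 57, 75, 95, 114, 150, 190, 285, 475, 570, 950, 1425, 2850.
Check each in increasing order: 2240^1 ≡ 2240;  2240^2 ≡ 2691;  2240^3 ≡ 826;  2240^5 ≡ 1837;  2240^6 ≡ 887;  2240^10 ≡ 1836;  2240^15 ≡ 2850;  2240^19 ≡ 59;  2240^25 ≡ 1015;  2240^30 ≡ 1.
Smallest exponent giving 1 is 30.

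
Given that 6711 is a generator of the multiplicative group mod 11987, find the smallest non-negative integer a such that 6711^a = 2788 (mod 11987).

5875

Baby-step giant-step with m = ceil(sqrt(11986)) = 110.
Baby table (6711^j mod 11987 for j=0..109):
  0:1  1:6711  2:2362  3:4568  4:5089  5:1316  6:9244  7:3759
  8:6001  9:8378  10:5728  11:10286  12:8200  13:9870  14:9395  15:10212
  16:3053  17:2900  18:6999  19:5223  20:1565  21:2103  22:4534  23:4668
  24:4917  25:9763  26:10538  27:9205  28:5744  29:9779  30:10031  31:11036
  32:6910  33:7294  34:7113  35:3109  36:7119  37:7414  38:9304  39:10848
  40:3877  41:6757  42:11393  43:5337  44:11438  45:7657  46:9845  47:9438
  48:11097  49:8723  50:7532  51:10060  52:1876  53:3486  54:7909  55:10850
  56:5312  57:11481  58:8542  59:3528  60:2083  61:2171  62:5376  63:9453
  64:3879  65:8192  66:4130  67:2486  68:9629  69:10289  70:4359  71:4969
  72:11112  73:1505  74:7001  75:6658  76:6289  77:11239  78:2725  79:7300
  80:11418  81:5294  82:10553  83:1987  84:5213  85:6377  86:2457  87:6802
  88:1726  89:3744  90:1232  91:8909  92:9130  93:5873  94:447  95:3067
  96:958  97:4106  98:9240  99:889  100:8540  101:2093  102:9346  103:5022
  104:7185  105:6821  106:9365  107:674  108:4115  109:9704
Giant step factor: 6711^(-110) ≡ 3064 (mod 11987).
Scan 2788·3064^i mod 11987 for i = 0, 1, …:
  i=0: 2788   i=1: 7688   i=2: 1577   i=3: 1167
  i=4: 3562   i=5: 5798   i=6: 338   i=7: 4750
  i=8: 1782   i=9: 5963     …   i=52: 11477
  i=53: 7657
Match at i=53, j=45: a = 53·110 + 45 = 5875.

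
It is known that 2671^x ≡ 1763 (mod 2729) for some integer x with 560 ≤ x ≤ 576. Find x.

563

Compute 2671^560 mod 2729 = 2645, then multiply by 2671 repeatedly:
  2671^560=2645  2671^561=2143  2671^562=1240  2671^563=1763
Found 1763 at exponent 563.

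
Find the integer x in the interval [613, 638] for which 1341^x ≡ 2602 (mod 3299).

Compute 1341^613 mod 3299 = 974, then multiply by 1341 repeatedly:
  1341^613=974  1341^614=3029  1341^615=820  1341^616=1053  1341^617=101
  1341^618=182  1341^619=3235  1341^620=3249  1341^621=2229  1341^622=195
  1341^623=874  1341^624=889  1341^625=1210  1341^626=2801  1341^627=1879
  1341^628=2602
Found 2602 at exponent 628.

628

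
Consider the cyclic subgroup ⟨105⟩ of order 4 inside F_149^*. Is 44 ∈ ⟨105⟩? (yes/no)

⟨105⟩ has order 4; its elements mod 149 are {1, 44, 105, 148}.
44 is in this set.

yes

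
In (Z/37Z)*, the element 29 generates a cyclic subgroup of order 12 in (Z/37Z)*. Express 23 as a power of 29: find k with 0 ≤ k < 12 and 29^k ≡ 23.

Successive powers of 29 modulo 37:
  29^0=1  29^1=29  29^2=27  29^3=6  29^4=26  29^5=14
  29^6=36  29^7=8  29^8=10  29^9=31  29^10=11  29^11=23
So 29^11 ≡ 23 (mod 37), giving k = 11.

11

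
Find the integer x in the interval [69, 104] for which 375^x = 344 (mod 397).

75

Compute 375^69 mod 397 = 103, then multiply by 375 repeatedly:
  375^69=103  375^70=116  375^71=227  375^72=167  375^73=296
  375^74=237  375^75=344
Found 344 at exponent 75.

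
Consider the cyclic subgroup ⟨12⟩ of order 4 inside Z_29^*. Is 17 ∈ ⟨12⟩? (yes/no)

⟨12⟩ has order 4; its elements mod 29 are {1, 12, 17, 28}.
17 is in this set.

yes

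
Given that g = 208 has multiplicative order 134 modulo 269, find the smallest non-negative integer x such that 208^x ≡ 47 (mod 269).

92

Baby-step giant-step with m = ceil(sqrt(134)) = 12.
Baby table (208^j mod 269 for j=0..11):
  0:1  1:208  2:224  3:55  4:142  5:215  6:66  7:9
  8:258  9:133  10:226  11:202
Giant step factor: 208^(-12) ≡ 119 (mod 269).
Scan 47·119^i mod 269 for i = 0, 1, …:
  i=0: 47   i=1: 213   i=2: 61   i=3: 265
  i=4: 62   i=5: 115   i=6: 235   i=7: 258
Match at i=7, j=8: x = 7·12 + 8 = 92.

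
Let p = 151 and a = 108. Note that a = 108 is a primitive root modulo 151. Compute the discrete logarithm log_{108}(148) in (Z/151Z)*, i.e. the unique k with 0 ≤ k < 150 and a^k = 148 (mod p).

132

Baby-step giant-step with m = ceil(sqrt(150)) = 13.
Baby table (108^j mod 151 for j=0..12):
  0:1  1:108  2:37  3:70  4:10  5:23  6:68  7:96
  8:100  9:79  10:76  11:54  12:94
Giant step factor: 108^(-13) ≡ 82 (mod 151).
Scan 148·82^i mod 151 for i = 0, 1, …:
  i=0: 148   i=1: 56   i=2: 62   i=3: 101
  i=4: 128   i=5: 77   i=6: 123   i=7: 120
  i=8: 25   i=9: 87   i=10: 37
Match at i=10, j=2: k = 10·13 + 2 = 132.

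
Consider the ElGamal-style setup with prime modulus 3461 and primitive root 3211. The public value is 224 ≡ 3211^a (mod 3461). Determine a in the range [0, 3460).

Baby-step giant-step with m = ceil(sqrt(3460)) = 59.
Baby table (3211^j mod 3461 for j=0..58):
  0:1  1:3211  2:202  3:1415  4:2733  5:2028  6:1767  7:1258
  8:451  9:1463  10:1116  11:1341  12:467  13:924  14:887  15:3215
  16:2663  17:2223  18:1471  19:2577  20:2957  21:1404  22:2022  23:3267
  24:46  25:2344  26:2370  27:2792  28:1122  29:3302  30:1679  31:2492
  32:3441  33:1539  34:2882  35:2849  36:716  37:972  38:2731  39:2528
  40:1363  41:1889  42:1907  43:868  44:1043  45:2286  46:3026  47:1459
  48:2116  49:533  50:1729  51:375  52:3158  53:3069  54:1092  55:419
  56:2541  57:1574  58:1054
Giant step factor: 3211^(-59) ≡ 455 (mod 3461).
Scan 224·455^i mod 3461 for i = 0, 1, …:
  i=0: 224   i=1: 1551   i=2: 3122   i=3: 1500
  i=4: 683   i=5: 2736   i=6: 2381   i=7: 62
  i=8: 522   i=9: 2162     …   i=26: 3396
  i=27: 1574
Match at i=27, j=57: a = 27·59 + 57 = 1650.

1650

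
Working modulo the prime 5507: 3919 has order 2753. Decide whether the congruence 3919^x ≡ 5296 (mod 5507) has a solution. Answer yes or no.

yes

5296 ∈ ⟨3919⟩ iff 5296^2753 ≡ 1 (mod 5507), since |⟨3919⟩| = 2753.
5296^2753 mod 5507 = 1.
Since 1 = 1, 5296 lies in the subgroup.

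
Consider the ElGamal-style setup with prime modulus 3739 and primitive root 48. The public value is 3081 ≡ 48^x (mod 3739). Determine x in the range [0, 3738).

3411

Baby-step giant-step with m = ceil(sqrt(3738)) = 62.
Baby table (48^j mod 3739 for j=0..61):
  0:1  1:48  2:2304  3:2161  4:2775  5:2335  6:3649  7:3158
  8:2024  9:3677  10:763  11:2973  12:622  13:3683  14:1051  15:1841
  16:2371  17:1638  18:105  19:1301  20:2624  21:2565  22:3472  23:2140
  24:1767  25:2558  26:3136  27:968  28:1596  29:1828  30:1747  31:1598
  32:1924  33:2616  34:2181  35:3735  36:3547  37:2001  38:2573  39:117
  40:1877  41:360  42:2324  43:3121  44:248  45:687  46:3064  47:1251
  48:224  49:3274  50:114  51:1733  52:926  53:3319  54:2274  55:721
  56:957  57:1068  58:2657  59:410  60:985  61:2412
Giant step factor: 48^(-62) ≡ 1996 (mod 3739).
Scan 3081·1996^i mod 3739 for i = 0, 1, …:
  i=0: 3081   i=1: 2760   i=2: 1413   i=3: 1142
  i=4: 2381   i=5: 207   i=6: 1882   i=7: 2516
  i=8: 459   i=9: 109     …   i=54: 1094
  i=55: 48
Match at i=55, j=1: x = 55·62 + 1 = 3411.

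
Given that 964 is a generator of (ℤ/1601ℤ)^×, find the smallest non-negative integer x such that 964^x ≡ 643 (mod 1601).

Baby-step giant-step with m = ceil(sqrt(1600)) = 40.
Baby table (964^j mod 1601 for j=0..39):
  0:1  1:964  2:716  3:193  4:336  5:502  6:426  7:808
  8:826  9:567  10:647  11:919  12:563  13:1594  14:1257  15:1392
  16:250  17:850  18:1289  19:220  20:748  21:622  22:834  23:274
  24:1572  25:862  26:49  27:807  28:1463  29:1452  30:454  31:583
  32:61  33:1168  34:449  35:566  36:1284  37:203  38:370  39:1258
Giant step factor: 964^(-40) ≡ 475 (mod 1601).
Scan 643·475^i mod 1601 for i = 0, 1, …:
  i=0: 643   i=1: 1235   i=2: 659   i=3: 830
  i=4: 404   i=5: 1381   i=6: 1166   i=7: 1505
  i=8: 829   i=9: 1530     …   i=24: 1197
  i=25: 220
Match at i=25, j=19: x = 25·40 + 19 = 1019.

1019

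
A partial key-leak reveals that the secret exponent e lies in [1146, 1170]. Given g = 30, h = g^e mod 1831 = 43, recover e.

Compute 30^1146 mod 1831 = 1223, then multiply by 30 repeatedly:
  30^1146=1223  30^1147=70  30^1148=269  30^1149=746  30^1150=408
  30^1151=1254  30^1152=1000  30^1153=704  30^1154=979  30^1155=74
  30^1156=389  30^1157=684  30^1158=379  30^1159=384  30^1160=534
  30^1161=1372  30^1162=878  30^1163=706  30^1164=1039  30^1165=43
Found 43 at exponent 1165.

1165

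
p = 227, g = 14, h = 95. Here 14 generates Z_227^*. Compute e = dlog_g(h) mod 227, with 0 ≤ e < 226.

61

Baby-step giant-step with m = ceil(sqrt(226)) = 16.
Baby table (14^j mod 227 for j=0..15):
  0:1  1:14  2:196  3:20  4:53  5:61  6:173  7:152
  8:85  9:55  10:89  11:111  12:192  13:191  14:177  15:208
Giant step factor: 14^(-16) ≡ 64 (mod 227).
Scan 95·64^i mod 227 for i = 0, 1, …:
  i=0: 95   i=1: 178   i=2: 42   i=3: 191
Match at i=3, j=13: e = 3·16 + 13 = 61.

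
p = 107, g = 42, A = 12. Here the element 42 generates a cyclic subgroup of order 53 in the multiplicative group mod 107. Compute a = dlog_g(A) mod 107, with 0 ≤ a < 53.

9

Baby-step giant-step with m = ceil(sqrt(53)) = 8.
Baby table (42^j mod 107 for j=0..7):
  0:1  1:42  2:52  3:44  4:29  5:41  6:10  7:99
Giant step factor: 42^(-8) ≡ 57 (mod 107).
Scan 12·57^i mod 107 for i = 0, 1, …:
  i=0: 12   i=1: 42
Match at i=1, j=1: a = 1·8 + 1 = 9.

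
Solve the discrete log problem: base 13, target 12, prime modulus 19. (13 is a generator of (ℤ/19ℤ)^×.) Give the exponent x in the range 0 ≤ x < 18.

3

Successive powers of 13 modulo 19:
  13^0=1  13^1=13  13^2=17  13^3=12
So 13^3 ≡ 12 (mod 19), giving x = 3.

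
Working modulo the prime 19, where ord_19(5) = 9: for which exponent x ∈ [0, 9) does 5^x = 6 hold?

2

Successive powers of 5 modulo 19:
  5^0=1  5^1=5  5^2=6
So 5^2 ≡ 6 (mod 19), giving x = 2.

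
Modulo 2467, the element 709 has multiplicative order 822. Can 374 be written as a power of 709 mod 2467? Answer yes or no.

no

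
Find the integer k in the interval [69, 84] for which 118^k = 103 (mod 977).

Compute 118^69 mod 977 = 532, then multiply by 118 repeatedly:
  118^69=532  118^70=248  118^71=931  118^72=434  118^73=408
  118^74=271  118^75=714  118^76=230  118^77=761  118^78=891
  118^79=599  118^80=338  118^81=804  118^82=103
Found 103 at exponent 82.

82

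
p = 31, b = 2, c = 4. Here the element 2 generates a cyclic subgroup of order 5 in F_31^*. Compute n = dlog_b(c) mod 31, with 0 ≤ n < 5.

Successive powers of 2 modulo 31:
  2^0=1  2^1=2  2^2=4
So 2^2 ≡ 4 (mod 31), giving n = 2.

2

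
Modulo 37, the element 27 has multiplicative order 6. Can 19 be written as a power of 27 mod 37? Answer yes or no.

no

⟨27⟩ has order 6; its elements mod 37 are {1, 10, 11, 26, 27, 36}.
19 is not in this set.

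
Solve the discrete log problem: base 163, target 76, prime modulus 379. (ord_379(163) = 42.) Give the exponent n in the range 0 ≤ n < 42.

Baby-step giant-step with m = ceil(sqrt(42)) = 7.
Baby table (163^j mod 379 for j=0..6):
  0:1  1:163  2:39  3:293  4:5  5:57  6:195
Giant step factor: 163^(-7) ≡ 52 (mod 379).
Scan 76·52^i mod 379 for i = 0, 1, …:
  i=0: 76   i=1: 162   i=2: 86   i=3: 303
  i=4: 217   i=5: 293
Match at i=5, j=3: n = 5·7 + 3 = 38.

38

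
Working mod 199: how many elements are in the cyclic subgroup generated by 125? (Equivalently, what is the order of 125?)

11

The order of 125 must divide p − 1 = 198 = 2 · 3^2 · 11.
Divisors: 1, 2, 3, 6, 9, 11, 18, 22, 33, 66, 99, 198.
Check each in increasing order: 125^1 ≡ 125;  125^2 ≡ 103;  125^3 ≡ 139;  125^6 ≡ 18;  125^9 ≡ 114;  125^11 ≡ 1.
Smallest exponent giving 1 is 11.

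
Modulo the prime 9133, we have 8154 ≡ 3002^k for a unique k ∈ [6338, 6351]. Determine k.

Compute 3002^6338 mod 9133 = 2849, then multiply by 3002 repeatedly:
  3002^6338=2849  3002^6339=4210  3002^6340=7481  3002^6341=9048  3002^6342=554
  3002^6343=902  3002^6344=4436  3002^6345=958  3002^6346=8154
Found 8154 at exponent 6346.

6346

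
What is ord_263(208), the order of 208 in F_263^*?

The order of 208 must divide p − 1 = 262 = 2 · 131.
Divisors: 1, 2, 131, 262.
Check each in increasing order: 208^1 ≡ 208;  208^2 ≡ 132;  208^131 ≡ 1.
Smallest exponent giving 1 is 131.

131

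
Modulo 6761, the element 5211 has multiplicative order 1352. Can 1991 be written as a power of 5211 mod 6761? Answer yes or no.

no

1991 ∈ ⟨5211⟩ iff 1991^1352 ≡ 1 (mod 6761), since |⟨5211⟩| = 1352.
1991^1352 mod 6761 = 3624.
Since 3624 ≠ 1, 1991 does not lie in the subgroup.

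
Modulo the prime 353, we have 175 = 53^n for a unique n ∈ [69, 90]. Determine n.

Compute 53^69 mod 353 = 228, then multiply by 53 repeatedly:
  53^69=228  53^70=82  53^71=110  53^72=182  53^73=115
  53^74=94  53^75=40  53^76=2  53^77=106  53^78=323
  53^79=175
Found 175 at exponent 79.

79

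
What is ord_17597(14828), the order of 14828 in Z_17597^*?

The order of 14828 must divide p − 1 = 17596 = 2^2 · 53 · 83.
Divisors: 1, 2, 4, 53, 83, 106, 166, 212, 332, 4399, 8798, 17596.
Check each in increasing order: 14828^1 ≡ 14828;  14828^2 ≡ 12666;  14828^4 ≡ 13304;  14828^53 ≡ 16934;  14828^83 ≡ 10949;  14828^106 ≡ 17241;  14828^166 ≡ 9837;  14828^212 ≡ 3557;  14828^332 ≡ 666;  14828^4399 ≡ 1.
Smallest exponent giving 1 is 4399.

4399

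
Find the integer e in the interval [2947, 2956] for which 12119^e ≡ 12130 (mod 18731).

2951

Compute 12119^2947 mod 18731 = 2484, then multiply by 12119 repeatedly:
  12119^2947=2484  12119^2948=2879  12119^2949=13479  12119^2950=17681  12119^2951=12130
Found 12130 at exponent 2951.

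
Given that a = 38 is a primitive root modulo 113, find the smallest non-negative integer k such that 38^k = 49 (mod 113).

Baby-step giant-step with m = ceil(sqrt(112)) = 11.
Baby table (38^j mod 113 for j=0..10):
  0:1  1:38  2:88  3:67  4:60  5:20  6:82  7:65
  8:97  9:70  10:61
Giant step factor: 38^(-11) ≡ 76 (mod 113).
Scan 49·76^i mod 113 for i = 0, 1, …:
  i=0: 49   i=1: 108   i=2: 72   i=3: 48
  i=4: 32   i=5: 59   i=6: 77   i=7: 89
  i=8: 97
Match at i=8, j=8: k = 8·11 + 8 = 96.

96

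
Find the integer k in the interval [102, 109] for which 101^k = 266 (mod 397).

104

Compute 101^102 mod 397 = 257, then multiply by 101 repeatedly:
  101^102=257  101^103=152  101^104=266
Found 266 at exponent 104.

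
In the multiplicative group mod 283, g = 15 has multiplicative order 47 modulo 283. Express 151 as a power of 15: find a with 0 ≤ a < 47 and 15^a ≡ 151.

46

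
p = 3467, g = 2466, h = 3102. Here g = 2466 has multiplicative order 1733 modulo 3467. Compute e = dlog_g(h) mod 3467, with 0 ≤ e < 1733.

151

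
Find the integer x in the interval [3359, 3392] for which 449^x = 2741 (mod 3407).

Compute 449^3359 mod 3407 = 3285, then multiply by 449 repeatedly:
  449^3359=3285  449^3360=3141  449^3361=3218  449^3362=314  449^3363=1299
  449^3364=654  449^3365=644  449^3366=2968  449^3367=495  449^3368=800
  449^3369=1465  449^3370=234  449^3371=2856  449^3372=1312  449^3373=3084
  449^3374=1474  449^3375=868  449^3376=1334  449^3377=2741
Found 2741 at exponent 3377.

3377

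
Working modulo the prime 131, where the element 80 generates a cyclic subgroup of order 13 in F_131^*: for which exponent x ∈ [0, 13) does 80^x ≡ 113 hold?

Successive powers of 80 modulo 131:
  80^0=1  80^1=80  80^2=112  80^3=52  80^4=99  80^5=60
  80^6=84  80^7=39  80^8=107  80^9=45  80^10=63  80^11=62
  80^12=113
So 80^12 ≡ 113 (mod 131), giving x = 12.

12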